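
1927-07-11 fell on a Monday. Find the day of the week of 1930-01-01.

Wednesday

July 11, 1927 → July 11, 1928: 366 days (1928 is a leap year).
July 11, 1928 → July 11, 1929: 365 days.
July 1929: 31 − 11 = 20 days remain.
Then August (31), September (30), October (31), November (30), December (31): 31 + 30 + 31 + 30 + 31 = 153 days.
January 1, 1930: 1 day.
Residual: 174 days.
Total: 905 days.
905 mod 7 = 2, so 2 days after Monday is Wednesday.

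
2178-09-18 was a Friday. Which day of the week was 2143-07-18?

Count forward from the earlier date (July 18, 2143) to the later (September 18, 2178):
Day-of-year of July 18, 2143: 199.
Day-of-year of September 18, 2178: 261.
2143 has 365 days, so 365 − 199 = 166 days remain in 2143.
Full years 2144–2177: 25 common + 9 leap = 25×365 + 9×366 = 12419 days.
Total: 166 + 12419 + 261 = 12846 days.
12846 mod 7 = 1, so 1 day before Friday is Thursday.

Thursday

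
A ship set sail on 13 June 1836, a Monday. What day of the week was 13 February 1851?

From June 13, 1836 to June 13, 1850: 14 years, of which 3 contain a Feb 29 — 11×365 + 3×366 = 5113 days.
June 1850: 30 − 13 = 17 days remain.
Then July (31), August (31), September (30), October (31), November (30), December (31), January (31): 31 + 31 + 30 + 31 + 30 + 31 + 31 = 215 days.
February 1–13, 1851: 13 days (1851 is not a leap year).
Residual: 245 days.
Total: 5358 days.
5358 mod 7 = 3, so 3 days after Monday is Thursday.

Thursday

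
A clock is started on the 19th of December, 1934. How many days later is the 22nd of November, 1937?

December 19, 1934 → December 19, 1935: 365 days.
December 19, 1935 → December 19, 1936: 366 days (1936 is a leap year).
December 1936: 31 − 19 = 12 days remain.
Then 10 full months totalling 304 days.
November 1–22, 1937: 22 days.
Residual: 338 days.
Total: 1069 days.

1069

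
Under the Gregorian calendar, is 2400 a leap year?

2400 is a leap year (divisible by 400).

Yes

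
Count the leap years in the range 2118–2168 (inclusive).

13

Years divisible by 4: 2120, 2124, …, 2168 — 13 in all.
No century exceptions apply. Count: 13.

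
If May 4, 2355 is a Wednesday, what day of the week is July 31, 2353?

Count forward from the earlier date (July 31, 2353) to the later (May 4, 2355):
July 31, 2353 → July 31, 2354: 365 days.
July 2354: 31 − 31 = 0 days remain.
Then 9 full months totalling 273 days.
May 1–4, 2355: 4 days.
Residual: 277 days.
Total: 642 days.
642 mod 7 = 5, so 5 days before Wednesday is Friday.

Friday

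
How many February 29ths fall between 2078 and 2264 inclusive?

Years divisible by 4: 2080, 2084, …, 2264 — 47 in all.
Of these, 2100, 2200 are divisible by 100 but not 400, so not leap.
Leap years: 47 − 2 = 45.

45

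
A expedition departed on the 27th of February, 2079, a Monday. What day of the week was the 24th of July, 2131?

From February 27, 2079 to February 27, 2131: 52 years, of which 12 contain a Feb 29 — 40×365 + 12×366 = 18992 days.
(2100 is not a leap year (divisible by 100 but not 400).)
February 2131: 28 − 27 = 1 day remains (2131 is not a leap year, so February has 28 days).
Then March (31), April (30), May (31), June (30): 31 + 30 + 31 + 30 = 122 days.
July 1–24, 2131: 24 days.
Residual: 147 days.
Total: 19139 days.
19139 mod 7 = 1, so 1 day after Monday is Tuesday.

Tuesday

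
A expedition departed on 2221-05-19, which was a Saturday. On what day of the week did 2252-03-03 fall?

Wednesday

From May 19, 2221 to May 19, 2251: 30 years, of which 7 contain a Feb 29 — 23×365 + 7×366 = 10957 days.
May 2251: 31 − 19 = 12 days remain.
Then 9 full months totalling 274 days.
March 1–3, 2252: 3 days.
Residual: 289 days.
Total: 11246 days.
11246 mod 7 = 4, so 4 days after Saturday is Wednesday.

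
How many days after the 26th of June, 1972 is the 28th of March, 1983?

3927

Day-of-year of June 26, 1972: 178.
Day-of-year of March 28, 1983: 87.
1972 has 366 days, so 366 − 178 = 188 days remain in 1972.
Full years 1973–1982: 8 common + 2 leap = 8×365 + 2×366 = 3652 days.
Total: 188 + 3652 + 87 = 3927 days.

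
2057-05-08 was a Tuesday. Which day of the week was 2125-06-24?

From May 8, 2057 to May 8, 2125: 68 years, of which 16 contain a Feb 29 — 52×365 + 16×366 = 24836 days.
(2100 is not a leap year (divisible by 100 but not 400).)
May 2125: 31 − 8 = 23 days remain.
June 1–24, 2125: 24 days.
Residual: 47 days.
Total: 24883 days.
24883 mod 7 = 5, so 5 days after Tuesday is Sunday.

Sunday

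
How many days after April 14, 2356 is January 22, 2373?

6127

Day-of-year of April 14, 2356: 105.
Day-of-year of January 22, 2373: 22.
2356 has 366 days, so 366 − 105 = 261 days remain in 2356.
Full years 2357–2372: 12 common + 4 leap = 12×365 + 4×366 = 5844 days.
Total: 261 + 5844 + 22 = 6127 days.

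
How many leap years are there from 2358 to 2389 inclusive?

Years divisible by 4 in [2358, 2389]: 2360, 2364, 2368, 2372, 2376, 2380, 2384, 2388.
No century exceptions apply. Count: 8.

8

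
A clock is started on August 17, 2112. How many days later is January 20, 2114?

521

August 17, 2112 → August 17, 2113: 365 days.
August 2113: 31 − 17 = 14 days remain.
Then September (30), October (31), November (30), December (31): 30 + 31 + 30 + 31 = 122 days.
January 1–20, 2114: 20 days.
Residual: 156 days.
Total: 521 days.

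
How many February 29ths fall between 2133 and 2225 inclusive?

Years divisible by 4: 2136, 2140, …, 2224 — 23 in all.
Of these, 2200 is divisible by 100 but not 400, so not leap.
Leap years: 23 − 1 = 22.

22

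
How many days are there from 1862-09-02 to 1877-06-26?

5411

From September 2, 1862 to September 2, 1876: 14 years, of which 4 contain a Feb 29 — 10×365 + 4×366 = 5114 days.
September 1876: 30 − 2 = 28 days remain.
Then October (31), November (30), December (31), January (31), February 1877 (28), March (31), April (30), May (31): 31 + 30 + 31 + 31 + 28 + 31 + 30 + 31 = 243 days.
June 1–26, 1877: 26 days.
Residual: 297 days.
Total: 5411 days.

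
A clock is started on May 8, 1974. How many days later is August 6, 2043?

Day-of-year of May 8, 1974: 128.
Day-of-year of August 6, 2043: 218.
1974 has 365 days, so 365 − 128 = 237 days remain in 1974.
Full years 1975–2042: 51 common + 17 leap = 51×365 + 17×366 = 24837 days.
Total: 237 + 24837 + 218 = 25292 days.

25292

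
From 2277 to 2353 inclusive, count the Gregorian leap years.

Years divisible by 4: 2280, 2284, …, 2352 — 19 in all.
Of these, 2300 is divisible by 100 but not 400, so not leap.
Leap years: 19 − 1 = 18.

18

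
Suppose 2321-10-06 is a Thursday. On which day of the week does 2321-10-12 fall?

Wednesday

Within October 2321: 12 − 6 = 6 days.
6 mod 7 = 6, so 6 days after Thursday is Wednesday.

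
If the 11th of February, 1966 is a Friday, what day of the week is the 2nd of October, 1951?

Tuesday

Count forward from the earlier date (October 2, 1951) to the later (February 11, 1966):
From October 2, 1951 to October 2, 1965: 14 years, of which 4 contain a Feb 29 — 10×365 + 4×366 = 5114 days.
October 1965: 31 − 2 = 29 days remain.
Then November (30), December (31), January (31): 30 + 31 + 31 = 92 days.
February 1–11, 1966: 11 days (1966 is not a leap year).
Residual: 132 days.
Total: 5246 days.
5246 mod 7 = 3, so 3 days before Friday is Tuesday.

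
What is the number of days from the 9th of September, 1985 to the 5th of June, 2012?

9766

From September 9, 1985 to September 9, 2011: 26 years, of which 6 contain a Feb 29 — 20×365 + 6×366 = 9496 days.
(2000 is a leap year (divisible by 400).)
September 2011: 30 − 9 = 21 days remain.
Then October (31), November (30), December (31), January (31), February 2012 (29), March (31), April (30), May (31): 31 + 30 + 31 + 31 + 29 + 31 + 30 + 31 = 244 days.
June 1–5, 2012: 5 days.
Residual: 270 days.
Total: 9766 days.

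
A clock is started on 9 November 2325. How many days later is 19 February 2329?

1198

Day-of-year of November 9, 2325: 313.
Day-of-year of February 19, 2329: 50.
2325 has 365 days, so 365 − 313 = 52 days remain in 2325.
Full years: 2326: 365; 2327: 365; 2328: 366. Sum = 1096.
Total: 52 + 1096 + 50 = 1198 days.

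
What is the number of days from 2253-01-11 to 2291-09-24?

Day-of-year of January 11, 2253: 11.
Day-of-year of September 24, 2291: 267.
2253 has 365 days, so 365 − 11 = 354 days remain in 2253.
Full years 2254–2290: 28 common + 9 leap = 28×365 + 9×366 = 13514 days.
Total: 354 + 13514 + 267 = 14135 days.

14135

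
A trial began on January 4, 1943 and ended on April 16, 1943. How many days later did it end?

January 1943: 31 − 4 = 27 days remain.
Then February 1943 (28), March (31): 28 + 31 = 59 days.
April 1–16, 1943: 16 days.
Total: 27 + 59 + 16 = 102 days.

102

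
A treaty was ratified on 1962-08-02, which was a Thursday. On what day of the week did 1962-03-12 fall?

Monday

Count forward from the earlier date (March 12, 1962) to the later (August 2, 1962):
March 1962: 31 − 12 = 19 days remain.
Then April (30), May (31), June (30), July (31): 30 + 31 + 30 + 31 = 122 days.
August 1–2, 1962: 2 days.
Total: 19 + 122 + 2 = 143 days.
143 mod 7 = 3, so 3 days before Thursday is Monday.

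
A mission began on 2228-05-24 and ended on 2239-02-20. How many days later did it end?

Day-of-year of May 24, 2228: 145.
Day-of-year of February 20, 2239: 51.
2228 has 366 days, so 366 − 145 = 221 days remain in 2228.
Full years 2229–2238: 8 common + 2 leap = 8×365 + 2×366 = 3652 days.
Total: 221 + 3652 + 51 = 3924 days.

3924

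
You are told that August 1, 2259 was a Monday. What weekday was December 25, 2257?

Count forward from the earlier date (December 25, 2257) to the later (August 1, 2259):
December 25, 2257 → December 25, 2258: 365 days.
December 2258: 31 − 25 = 6 days remain.
Then January (31), February 2259 (28), March (31), April (30), May (31), June (30), July (31): 31 + 28 + 31 + 30 + 31 + 30 + 31 = 212 days.
August 1, 2259: 1 day.
Residual: 219 days.
Total: 584 days.
584 mod 7 = 3, so 3 days before Monday is Friday.

Friday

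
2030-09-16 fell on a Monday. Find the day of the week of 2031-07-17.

Thursday

Day-of-year of September 16, 2030: 259.
Day-of-year of July 17, 2031: 198.
2030 has 365 days, so 365 − 259 = 106 days remain in 2030.
Total: 106 + 198 = 304 days.
304 mod 7 = 3, so 3 days after Monday is Thursday.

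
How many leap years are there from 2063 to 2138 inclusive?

18

Years divisible by 4: 2064, 2068, …, 2136 — 19 in all.
Of these, 2100 is divisible by 100 but not 400, so not leap.
Leap years: 19 − 1 = 18.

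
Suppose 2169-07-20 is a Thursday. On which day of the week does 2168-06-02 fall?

Count forward from the earlier date (June 2, 2168) to the later (July 20, 2169):
June 2168: 30 − 2 = 28 days remain.
Then 12 full months totalling 365 days.
July 1–20, 2169: 20 days.
Total: 28 + 365 + 20 = 413 days.
413 is a multiple of 7, so 2168-06-02 falls on the same weekday: Thursday.

Thursday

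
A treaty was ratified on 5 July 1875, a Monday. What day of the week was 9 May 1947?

Friday

Day-of-year of July 5, 1875: 186.
Day-of-year of May 9, 1947: 129.
1875 has 365 days, so 365 − 186 = 179 days remain in 1875.
Full years 1876–1946: 54 common + 17 leap = 54×365 + 17×366 = 25932 days.
Total: 179 + 25932 + 129 = 26240 days.
26240 mod 7 = 4, so 4 days after Monday is Friday.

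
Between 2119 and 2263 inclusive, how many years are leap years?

Years divisible by 4: 2120, 2124, …, 2260 — 36 in all.
Of these, 2200 is divisible by 100 but not 400, so not leap.
Leap years: 36 − 1 = 35.

35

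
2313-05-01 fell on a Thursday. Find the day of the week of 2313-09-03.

Wednesday

May 2313: 31 − 1 = 30 days remain.
Then June (30), July (31), August (31): 30 + 31 + 31 = 92 days.
September 1–3, 2313: 3 days.
Total: 30 + 92 + 3 = 125 days.
125 mod 7 = 6, so 6 days after Thursday is Wednesday.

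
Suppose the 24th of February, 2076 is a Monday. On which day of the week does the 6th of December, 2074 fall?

Count forward from the earlier date (December 6, 2074) to the later (February 24, 2076):
December 2074: 31 − 6 = 25 days remain.
Then 13 full months totalling 396 days.
February 1–24, 2076: 24 days (2076 is a leap year).
Total: 25 + 396 + 24 = 445 days.
445 mod 7 = 4, so 4 days before Monday is Thursday.

Thursday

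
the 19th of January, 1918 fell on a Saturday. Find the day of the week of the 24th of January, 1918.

Thursday

Within January 1918: 24 − 19 = 5 days.
5 mod 7 = 5, so 5 days after Saturday is Thursday.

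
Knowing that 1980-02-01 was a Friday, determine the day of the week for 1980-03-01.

Saturday

February 1980: 29 − 1 = 28 days remain (1980 is a leap year, so February has 29 days).
March 1, 1980: 1 day.
Total: 28 + 1 = 29 days.
29 mod 7 = 1, so 1 day after Friday is Saturday.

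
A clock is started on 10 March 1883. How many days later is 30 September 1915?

From March 10, 1883 to March 10, 1915: 32 years, of which 7 contain a Feb 29 — 25×365 + 7×366 = 11687 days.
(1900 is not a leap year (divisible by 100 but not 400).)
March 1915: 31 − 10 = 21 days remain.
Then April (30), May (31), June (30), July (31), August (31): 30 + 31 + 30 + 31 + 31 = 153 days.
September 1–30, 1915: 30 days.
Residual: 204 days.
Total: 11891 days.

11891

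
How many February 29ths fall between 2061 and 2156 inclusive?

Years divisible by 4: 2064, 2068, …, 2156 — 24 in all.
Of these, 2100 is divisible by 100 but not 400, so not leap.
Leap years: 24 − 1 = 23.

23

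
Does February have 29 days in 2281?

2281 is not a leap year.

No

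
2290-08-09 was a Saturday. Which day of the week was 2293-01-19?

Thursday

August 9, 2290 → August 9, 2291: 365 days.
August 9, 2291 → August 9, 2292: 366 days (2292 is a leap year).
August 2292: 31 − 9 = 22 days remain.
Then September (30), October (31), November (30), December (31): 30 + 31 + 30 + 31 = 122 days.
January 1–19, 2293: 19 days.
Residual: 163 days.
Total: 894 days.
894 mod 7 = 5, so 5 days after Saturday is Thursday.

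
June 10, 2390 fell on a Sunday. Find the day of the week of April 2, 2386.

Count forward from the earlier date (April 2, 2386) to the later (June 10, 2390):
Day-of-year of April 2, 2386: 92.
Day-of-year of June 10, 2390: 161.
2386 has 365 days, so 365 − 92 = 273 days remain in 2386.
Full years: 2387: 365; 2388: 366; 2389: 365. Sum = 1096.
Total: 273 + 1096 + 161 = 1530 days.
1530 mod 7 = 4, so 4 days before Sunday is Wednesday.

Wednesday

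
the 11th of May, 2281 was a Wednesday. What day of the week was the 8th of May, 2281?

Count forward from the earlier date (May 8, 2281) to the later (May 11, 2281):
Within May 2281: 11 − 8 = 3 days.
3 mod 7 = 3, so 3 days before Wednesday is Sunday.

Sunday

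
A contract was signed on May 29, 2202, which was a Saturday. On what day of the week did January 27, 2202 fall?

Count forward from the earlier date (January 27, 2202) to the later (May 29, 2202):
January 2202: 31 − 27 = 4 days remain.
Then February 2202 (28), March (31), April (30): 28 + 31 + 30 = 89 days.
May 1–29, 2202: 29 days.
Total: 4 + 89 + 29 = 122 days.
122 mod 7 = 3, so 3 days before Saturday is Wednesday.

Wednesday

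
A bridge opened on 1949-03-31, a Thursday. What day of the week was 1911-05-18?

Thursday

Count forward from the earlier date (May 18, 1911) to the later (March 31, 1949):
From May 18, 1911 to May 18, 1948: 37 years, of which 10 contain a Feb 29 — 27×365 + 10×366 = 13515 days.
May 1948: 31 − 18 = 13 days remain.
Then 9 full months totalling 273 days.
March 1–31, 1949: 31 days.
Residual: 317 days.
Total: 13832 days.
13832 is a multiple of 7, so 1911-05-18 falls on the same weekday: Thursday.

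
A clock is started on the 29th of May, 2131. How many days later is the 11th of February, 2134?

May 29, 2131 → May 29, 2132: 366 days (2132 is a leap year).
May 29, 2132 → May 29, 2133: 365 days.
May 2133: 31 − 29 = 2 days remain.
Then June (30), July (31), August (31), September (30), October (31), November (30), December (31), January (31): 30 + 31 + 31 + 30 + 31 + 30 + 31 + 31 = 245 days.
February 1–11, 2134: 11 days (2134 is not a leap year).
Residual: 258 days.
Total: 989 days.

989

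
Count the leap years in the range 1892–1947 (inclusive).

Years divisible by 4: 1892, 1896, …, 1944 — 14 in all.
Of these, 1900 is divisible by 100 but not 400, so not leap.
Leap years: 14 − 1 = 13.

13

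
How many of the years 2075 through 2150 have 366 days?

Years divisible by 4: 2076, 2080, …, 2148 — 19 in all.
Of these, 2100 is divisible by 100 but not 400, so not leap.
Leap years: 19 − 1 = 18.

18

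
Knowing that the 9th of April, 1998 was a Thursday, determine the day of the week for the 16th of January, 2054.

From April 9, 1998 to April 9, 2053: 55 years, of which 14 contain a Feb 29 — 41×365 + 14×366 = 20089 days.
(2000 is a leap year (divisible by 400).)
April 2053: 30 − 9 = 21 days remain.
Then May (31), June (30), July (31), August (31), September (30), October (31), November (30), December (31): 31 + 30 + 31 + 31 + 30 + 31 + 30 + 31 = 245 days.
January 1–16, 2054: 16 days.
Residual: 282 days.
Total: 20371 days.
20371 mod 7 = 1, so 1 day after Thursday is Friday.

Friday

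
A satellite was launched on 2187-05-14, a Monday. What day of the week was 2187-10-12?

Friday

May 2187: 31 − 14 = 17 days remain.
Then June (30), July (31), August (31), September (30): 30 + 31 + 31 + 30 = 122 days.
October 1–12, 2187: 12 days.
Total: 17 + 122 + 12 = 151 days.
151 mod 7 = 4, so 4 days after Monday is Friday.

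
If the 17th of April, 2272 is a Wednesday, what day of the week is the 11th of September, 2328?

From April 17, 2272 to April 17, 2328: 56 years, of which 13 contain a Feb 29 — 43×365 + 13×366 = 20453 days.
(2300 is not a leap year (divisible by 100 but not 400).)
April 2328: 30 − 17 = 13 days remain.
Then May (31), June (30), July (31), August (31): 31 + 30 + 31 + 31 = 123 days.
September 1–11, 2328: 11 days.
Residual: 147 days.
Total: 20600 days.
20600 mod 7 = 6, so 6 days after Wednesday is Tuesday.

Tuesday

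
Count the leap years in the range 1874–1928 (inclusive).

13

Years divisible by 4: 1876, 1880, …, 1928 — 14 in all.
Of these, 1900 is divisible by 100 but not 400, so not leap.
Leap years: 14 − 1 = 13.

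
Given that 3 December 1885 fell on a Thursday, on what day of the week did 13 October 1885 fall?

Count forward from the earlier date (October 13, 1885) to the later (December 3, 1885):
October 1885: 31 − 13 = 18 days remain.
Then November (30): 30 days.
December 1–3, 1885: 3 days.
Total: 18 + 30 + 3 = 51 days.
51 mod 7 = 2, so 2 days before Thursday is Tuesday.

Tuesday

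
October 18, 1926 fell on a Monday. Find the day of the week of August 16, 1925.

Count forward from the earlier date (August 16, 1925) to the later (October 18, 1926):
August 1925: 31 − 16 = 15 days remain.
Then 13 full months totalling 395 days.
October 1–18, 1926: 18 days.
Total: 15 + 395 + 18 = 428 days.
428 mod 7 = 1, so 1 day before Monday is Sunday.

Sunday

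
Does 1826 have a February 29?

1826 is not a leap year.

No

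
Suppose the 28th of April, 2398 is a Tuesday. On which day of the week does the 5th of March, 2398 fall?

Count forward from the earlier date (March 5, 2398) to the later (April 28, 2398):
March 2398: 31 − 5 = 26 days remain.
April 1–28, 2398: 28 days.
Total: 26 + 28 = 54 days.
54 mod 7 = 5, so 5 days before Tuesday is Thursday.

Thursday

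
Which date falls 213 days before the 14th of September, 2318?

the 13th of February, 2318

Count 213 days before September 14, 2318:
February 2318: 28 − 13 = 15 days remain (2318 is not a leap year, so February has 28 days).
Then March (31), April (30), May (31), June (30), July (31), August (31): 31 + 30 + 31 + 30 + 31 + 31 = 184 days.
September 1–14, 2318: 14 days.
Total: 15 + 184 + 14 = 213 days.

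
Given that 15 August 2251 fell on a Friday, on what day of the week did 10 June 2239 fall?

Count forward from the earlier date (June 10, 2239) to the later (August 15, 2251):
From June 10, 2239 to June 10, 2251: 12 years, of which 3 contain a Feb 29 — 9×365 + 3×366 = 4383 days.
June 2251: 30 − 10 = 20 days remain.
Then July (31): 31 days.
August 1–15, 2251: 15 days.
Residual: 66 days.
Total: 4449 days.
4449 mod 7 = 4, so 4 days before Friday is Monday.

Monday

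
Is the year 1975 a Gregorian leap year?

1975 is not a leap year.

No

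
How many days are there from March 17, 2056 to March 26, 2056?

Within March 2056: 26 − 17 = 9 days.

9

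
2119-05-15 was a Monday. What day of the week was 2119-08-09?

Wednesday

May 2119: 31 − 15 = 16 days remain.
Then June (30), July (31): 30 + 31 = 61 days.
August 1–9, 2119: 9 days.
Total: 16 + 61 + 9 = 86 days.
86 mod 7 = 2, so 2 days after Monday is Wednesday.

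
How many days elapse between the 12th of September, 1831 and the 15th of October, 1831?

September 1831: 30 − 12 = 18 days remain.
October 1–15, 1831: 15 days.
Total: 18 + 15 = 33 days.

33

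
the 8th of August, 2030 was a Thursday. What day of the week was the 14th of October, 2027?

Count forward from the earlier date (October 14, 2027) to the later (August 8, 2030):
October 14, 2027 → October 14, 2028: 366 days (2028 is a leap year).
October 14, 2028 → October 14, 2029: 365 days.
October 2029: 31 − 14 = 17 days remain.
Then 9 full months totalling 273 days.
August 1–8, 2030: 8 days.
Residual: 298 days.
Total: 1029 days.
1029 is a multiple of 7, so the 14th of October, 2027 falls on the same weekday: Thursday.

Thursday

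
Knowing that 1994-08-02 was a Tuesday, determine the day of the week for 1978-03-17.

Count forward from the earlier date (March 17, 1978) to the later (August 2, 1994):
From March 17, 1978 to March 17, 1994: 16 years, of which 4 contain a Feb 29 — 12×365 + 4×366 = 5844 days.
March 1994: 31 − 17 = 14 days remain.
Then April (30), May (31), June (30), July (31): 30 + 31 + 30 + 31 = 122 days.
August 1–2, 1994: 2 days.
Residual: 138 days.
Total: 5982 days.
5982 mod 7 = 4, so 4 days before Tuesday is Friday.

Friday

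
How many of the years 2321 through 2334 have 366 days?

Years divisible by 4 in [2321, 2334]: 2324, 2328, 2332.
No century exceptions apply. Count: 3.

3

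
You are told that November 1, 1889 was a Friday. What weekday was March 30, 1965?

Tuesday

Day-of-year of November 1, 1889: 305.
Day-of-year of March 30, 1965: 89.
1889 has 365 days, so 365 − 305 = 60 days remain in 1889.
Full years 1890–1964: 57 common + 18 leap = 57×365 + 18×366 = 27393 days.
Total: 60 + 27393 + 89 = 27542 days.
27542 mod 7 = 4, so 4 days after Friday is Tuesday.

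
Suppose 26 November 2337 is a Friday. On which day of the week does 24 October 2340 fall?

Day-of-year of November 26, 2337: 330.
Day-of-year of October 24, 2340: 298.
2337 has 365 days, so 365 − 330 = 35 days remain in 2337.
Full years: 2338: 365; 2339: 365. Sum = 730.
Total: 35 + 730 + 298 = 1063 days.
1063 mod 7 = 6, so 6 days after Friday is Thursday.

Thursday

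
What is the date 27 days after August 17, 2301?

September 13, 2301

Count 27 days after August 17, 2301:
August 2301: 31 − 17 = 14 days remain.
September 1–13, 2301: 13 days.
Total: 14 + 13 = 27 days.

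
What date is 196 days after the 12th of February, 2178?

the 27th of August, 2178

Count 196 days after February 12, 2178:
February 2178: 28 − 12 = 16 days remain (2178 is not a leap year, so February has 28 days).
Then March (31), April (30), May (31), June (30), July (31): 31 + 30 + 31 + 30 + 31 = 153 days.
August 1–27, 2178: 27 days.
Total: 16 + 153 + 27 = 196 days.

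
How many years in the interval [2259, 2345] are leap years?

Years divisible by 4: 2260, 2264, …, 2344 — 22 in all.
Of these, 2300 is divisible by 100 but not 400, so not leap.
Leap years: 22 − 1 = 21.

21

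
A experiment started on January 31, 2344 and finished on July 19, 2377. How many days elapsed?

12223

From January 31, 2344 to January 31, 2377: 33 years, of which 9 contain a Feb 29 — 24×365 + 9×366 = 12054 days.
January 2377: 31 − 31 = 0 days remain.
Then February 2377 (28), March (31), April (30), May (31), June (30): 28 + 31 + 30 + 31 + 30 = 150 days.
July 1–19, 2377: 19 days.
Residual: 169 days.
Total: 12223 days.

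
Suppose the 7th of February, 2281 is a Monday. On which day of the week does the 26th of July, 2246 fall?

Count forward from the earlier date (July 26, 2246) to the later (February 7, 2281):
From July 26, 2246 to July 26, 2280: 34 years, of which 9 contain a Feb 29 — 25×365 + 9×366 = 12419 days.
July 2280: 31 − 26 = 5 days remain.
Then August (31), September (30), October (31), November (30), December (31), January (31): 31 + 30 + 31 + 30 + 31 + 31 = 184 days.
February 1–7, 2281: 7 days (2281 is not a leap year).
Residual: 196 days.
Total: 12615 days.
12615 mod 7 = 1, so 1 day before Monday is Sunday.

Sunday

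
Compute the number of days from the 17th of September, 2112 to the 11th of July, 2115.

September 17, 2112 → September 17, 2113: 365 days.
September 17, 2113 → September 17, 2114: 365 days.
September 2114: 30 − 17 = 13 days remain.
Then 9 full months totalling 273 days.
July 1–11, 2115: 11 days.
Residual: 297 days.
Total: 1027 days.

1027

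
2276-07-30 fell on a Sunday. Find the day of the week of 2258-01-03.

Count forward from the earlier date (January 3, 2258) to the later (July 30, 2276):
From January 3, 2258 to January 3, 2276: 18 years, of which 4 contain a Feb 29 — 14×365 + 4×366 = 6574 days.
January 2276: 31 − 3 = 28 days remain.
Then February 2276 (29), March (31), April (30), May (31), June (30): 29 + 31 + 30 + 31 + 30 = 151 days.
July 1–30, 2276: 30 days.
Residual: 209 days.
Total: 6783 days.
6783 is a multiple of 7, so 2258-01-03 falls on the same weekday: Sunday.

Sunday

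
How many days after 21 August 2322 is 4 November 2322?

August 2322: 31 − 21 = 10 days remain.
Then September (30), October (31): 30 + 31 = 61 days.
November 1–4, 2322: 4 days.
Total: 10 + 61 + 4 = 75 days.

75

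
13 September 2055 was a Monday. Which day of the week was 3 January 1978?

Count forward from the earlier date (January 3, 1978) to the later (September 13, 2055):
From January 3, 1978 to January 3, 2055: 77 years, of which 19 contain a Feb 29 — 58×365 + 19×366 = 28124 days.
(2000 is a leap year (divisible by 400).)
January 2055: 31 − 3 = 28 days remain.
Then February 2055 (28), March (31), April (30), May (31), June (30), July (31), August (31): 28 + 31 + 30 + 31 + 30 + 31 + 31 = 212 days.
September 1–13, 2055: 13 days.
Residual: 253 days.
Total: 28377 days.
28377 mod 7 = 6, so 6 days before Monday is Tuesday.

Tuesday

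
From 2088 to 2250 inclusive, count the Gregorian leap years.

39

Years divisible by 4: 2088, 2092, …, 2248 — 41 in all.
Of these, 2100, 2200 are divisible by 100 but not 400, so not leap.
Leap years: 41 − 2 = 39.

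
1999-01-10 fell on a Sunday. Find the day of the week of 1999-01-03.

Count forward from the earlier date (January 3, 1999) to the later (January 10, 1999):
Within January 1999: 10 − 3 = 7 days.
7 is a multiple of 7, so 1999-01-03 falls on the same weekday: Sunday.

Sunday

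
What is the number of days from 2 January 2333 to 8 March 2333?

January 2333: 31 − 2 = 29 days remain.
Then February 2333 (28): 28 days.
March 1–8, 2333: 8 days.
Total: 29 + 28 + 8 = 65 days.

65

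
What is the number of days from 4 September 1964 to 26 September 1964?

Within September 1964: 26 − 4 = 22 days.

22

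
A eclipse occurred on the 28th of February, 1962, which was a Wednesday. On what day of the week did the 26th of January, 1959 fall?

Count forward from the earlier date (January 26, 1959) to the later (February 28, 1962):
Day-of-year of January 26, 1959: 26.
Day-of-year of February 28, 1962: 59.
1959 has 365 days, so 365 − 26 = 339 days remain in 1959.
Full years: 1960: 366; 1961: 365. Sum = 731.
Total: 339 + 731 + 59 = 1129 days.
1129 mod 7 = 2, so 2 days before Wednesday is Monday.

Monday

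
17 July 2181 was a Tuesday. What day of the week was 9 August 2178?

Count forward from the earlier date (August 9, 2178) to the later (July 17, 2181):
August 9, 2178 → August 9, 2179: 365 days.
August 9, 2179 → August 9, 2180: 366 days (2180 is a leap year).
August 2180: 31 − 9 = 22 days remain.
Then 10 full months totalling 303 days.
July 1–17, 2181: 17 days.
Residual: 342 days.
Total: 1073 days.
1073 mod 7 = 2, so 2 days before Tuesday is Sunday.

Sunday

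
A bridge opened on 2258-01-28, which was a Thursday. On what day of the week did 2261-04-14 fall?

January 28, 2258 → January 28, 2259: 365 days.
January 28, 2259 → January 28, 2260: 365 days.
January 28, 2260 → January 28, 2261: 366 days (2260 is a leap year).
January 2261: 31 − 28 = 3 days remain.
Then February 2261 (28), March (31): 28 + 31 = 59 days.
April 1–14, 2261: 14 days.
Residual: 76 days.
Total: 1172 days.
1172 mod 7 = 3, so 3 days after Thursday is Sunday.

Sunday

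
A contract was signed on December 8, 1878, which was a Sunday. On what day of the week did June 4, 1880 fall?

Friday

December 8, 1878 → December 8, 1879: 365 days.
December 1879: 31 − 8 = 23 days remain.
Then January (31), February 1880 (29), March (31), April (30), May (31): 31 + 29 + 31 + 30 + 31 = 152 days.
June 1–4, 1880: 4 days.
Residual: 179 days.
Total: 544 days.
544 mod 7 = 5, so 5 days after Sunday is Friday.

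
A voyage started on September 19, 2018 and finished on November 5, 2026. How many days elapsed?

2969

Day-of-year of September 19, 2018: 262.
Day-of-year of November 5, 2026: 309.
2018 has 365 days, so 365 − 262 = 103 days remain in 2018.
Full years 2019–2025: 5 common + 2 leap = 5×365 + 2×366 = 2557 days.
Total: 103 + 2557 + 309 = 2969 days.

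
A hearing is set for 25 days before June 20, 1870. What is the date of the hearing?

May 26, 1870

Count 25 days before June 20, 1870:
May 1870: 31 − 26 = 5 days remain.
June 1–20, 1870: 20 days.
Total: 5 + 20 = 25 days.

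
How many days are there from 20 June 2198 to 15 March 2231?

From June 20, 2198 to June 20, 2230: 32 years, of which 7 contain a Feb 29 — 25×365 + 7×366 = 11687 days.
(2200 is not a leap year (divisible by 100 but not 400).)
June 2230: 30 − 20 = 10 days remain.
Then July (31), August (31), September (30), October (31), November (30), December (31), January (31), February 2231 (28): 31 + 31 + 30 + 31 + 30 + 31 + 31 + 28 = 243 days.
March 1–15, 2231: 15 days.
Residual: 268 days.
Total: 11955 days.

11955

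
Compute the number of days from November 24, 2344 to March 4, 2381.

13249

Day-of-year of November 24, 2344: 329.
Day-of-year of March 4, 2381: 63.
2344 has 366 days, so 366 − 329 = 37 days remain in 2344.
Full years 2345–2380: 27 common + 9 leap = 27×365 + 9×366 = 13149 days.
Total: 37 + 13149 + 63 = 13249 days.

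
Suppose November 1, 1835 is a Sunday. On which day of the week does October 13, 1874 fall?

Tuesday

From November 1, 1835 to November 1, 1873: 38 years, of which 10 contain a Feb 29 — 28×365 + 10×366 = 13880 days.
November 1873: 30 − 1 = 29 days remain.
Then 10 full months totalling 304 days.
October 1–13, 1874: 13 days.
Residual: 346 days.
Total: 14226 days.
14226 mod 7 = 2, so 2 days after Sunday is Tuesday.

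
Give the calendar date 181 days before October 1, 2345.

April 3, 2345

Count 181 days before October 1, 2345:
April 2345: 30 − 3 = 27 days remain.
Then May (31), June (30), July (31), August (31), September (30): 31 + 30 + 31 + 31 + 30 = 153 days.
October 1, 2345: 1 day.
Total: 27 + 153 + 1 = 181 days.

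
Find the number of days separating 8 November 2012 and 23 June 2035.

From November 8, 2012 to November 8, 2034: 22 years, of which 5 contain a Feb 29 — 17×365 + 5×366 = 8035 days.
November 2034: 30 − 8 = 22 days remain.
Then December (31), January (31), February 2035 (28), March (31), April (30), May (31): 31 + 31 + 28 + 31 + 30 + 31 = 182 days.
June 1–23, 2035: 23 days.
Residual: 227 days.
Total: 8262 days.

8262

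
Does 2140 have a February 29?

Yes

2140 is a leap year.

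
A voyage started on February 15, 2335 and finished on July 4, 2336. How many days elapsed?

February 2335: 28 − 15 = 13 days remain (2335 is not a leap year, so February has 28 days).
Then 16 full months totalling 488 days.
July 1–4, 2336: 4 days.
Total: 13 + 488 + 4 = 505 days.

505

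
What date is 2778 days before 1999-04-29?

1991-09-20

Count 2778 days before April 29, 1999:
Day-of-year of September 20, 1991: 263.
Day-of-year of April 29, 1999: 119.
1991 has 365 days, so 365 − 263 = 102 days remain in 1991.
Full years 1992–1998: 5 common + 2 leap = 5×365 + 2×366 = 2557 days.
Total: 102 + 2557 + 119 = 2778 days.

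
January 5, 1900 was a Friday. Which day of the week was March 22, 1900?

January 1900: 31 − 5 = 26 days remain.
Then February 1900 (28): 28 days.
March 1–22, 1900: 22 days.
Total: 26 + 28 + 22 = 76 days.
76 mod 7 = 6, so 6 days after Friday is Thursday.

Thursday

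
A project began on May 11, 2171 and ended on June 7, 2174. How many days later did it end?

May 11, 2171 → May 11, 2172: 366 days (2172 is a leap year).
May 11, 2172 → May 11, 2173: 365 days.
May 11, 2173 → May 11, 2174: 365 days.
May 2174: 31 − 11 = 20 days remain.
June 1–7, 2174: 7 days.
Residual: 27 days.
Total: 1123 days.

1123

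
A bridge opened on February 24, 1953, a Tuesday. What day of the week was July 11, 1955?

Monday

Day-of-year of February 24, 1953: 55.
Day-of-year of July 11, 1955: 192.
1953 has 365 days, so 365 − 55 = 310 days remain in 1953.
Full years: 1954: 365. Sum = 365.
Total: 310 + 365 + 192 = 867 days.
867 mod 7 = 6, so 6 days after Tuesday is Monday.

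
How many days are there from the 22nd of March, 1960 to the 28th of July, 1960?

128

March 1960: 31 − 22 = 9 days remain.
Then April (30), May (31), June (30): 30 + 31 + 30 = 91 days.
July 1–28, 1960: 28 days.
Total: 9 + 91 + 28 = 128 days.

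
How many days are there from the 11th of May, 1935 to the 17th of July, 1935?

67

May 1935: 31 − 11 = 20 days remain.
Then June (30): 30 days.
July 1–17, 1935: 17 days.
Total: 20 + 30 + 17 = 67 days.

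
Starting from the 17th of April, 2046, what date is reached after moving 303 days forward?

the 14th of February, 2047

Count 303 days after April 17, 2046:
Day-of-year of April 17, 2046: 107.
Day-of-year of February 14, 2047: 45.
2046 has 365 days, so 365 − 107 = 258 days remain in 2046.
Total: 258 + 45 = 303 days.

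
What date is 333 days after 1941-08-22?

1942-07-21

Count 333 days after August 22, 1941:
Day-of-year of August 22, 1941: 234.
Day-of-year of July 21, 1942: 202.
1941 has 365 days, so 365 − 234 = 131 days remain in 1941.
Total: 131 + 202 = 333 days.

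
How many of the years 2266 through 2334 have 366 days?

Years divisible by 4: 2268, 2272, …, 2332 — 17 in all.
Of these, 2300 is divisible by 100 but not 400, so not leap.
Leap years: 17 − 1 = 16.

16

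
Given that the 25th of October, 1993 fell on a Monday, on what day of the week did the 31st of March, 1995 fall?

Day-of-year of October 25, 1993: 298.
Day-of-year of March 31, 1995: 90.
1993 has 365 days, so 365 − 298 = 67 days remain in 1993.
Full years: 1994: 365. Sum = 365.
Total: 67 + 365 + 90 = 522 days.
522 mod 7 = 4, so 4 days after Monday is Friday.

Friday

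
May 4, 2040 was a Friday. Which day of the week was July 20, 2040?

Friday

May 2040: 31 − 4 = 27 days remain.
Then June (30): 30 days.
July 1–20, 2040: 20 days.
Total: 27 + 30 + 20 = 77 days.
77 is a multiple of 7, so July 20, 2040 falls on the same weekday: Friday.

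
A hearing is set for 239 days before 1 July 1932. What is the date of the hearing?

5 November 1931

Count 239 days before July 1, 1932:
November 1931: 30 − 5 = 25 days remain.
Then December (31), January (31), February 1932 (29), March (31), April (30), May (31), June (30): 31 + 31 + 29 + 31 + 30 + 31 + 30 = 213 days.
July 1, 1932: 1 day.
Residual: 239 days.
Total: 239 days.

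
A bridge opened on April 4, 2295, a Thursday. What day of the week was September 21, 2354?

Tuesday

Day-of-year of April 4, 2295: 94.
Day-of-year of September 21, 2354: 264.
2295 has 365 days, so 365 − 94 = 271 days remain in 2295.
Full years 2296–2353: 44 common + 14 leap = 44×365 + 14×366 = 21184 days.
Total: 271 + 21184 + 264 = 21719 days.
21719 mod 7 = 5, so 5 days after Thursday is Tuesday.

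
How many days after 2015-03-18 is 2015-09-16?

March 2015: 31 − 18 = 13 days remain.
Then April (30), May (31), June (30), July (31), August (31): 30 + 31 + 30 + 31 + 31 = 153 days.
September 1–16, 2015: 16 days.
Total: 13 + 153 + 16 = 182 days.

182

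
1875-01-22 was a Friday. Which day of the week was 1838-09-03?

Monday

Count forward from the earlier date (September 3, 1838) to the later (January 22, 1875):
Day-of-year of September 3, 1838: 246.
Day-of-year of January 22, 1875: 22.
1838 has 365 days, so 365 − 246 = 119 days remain in 1838.
Full years 1839–1874: 27 common + 9 leap = 27×365 + 9×366 = 13149 days.
Total: 119 + 13149 + 22 = 13290 days.
13290 mod 7 = 4, so 4 days before Friday is Monday.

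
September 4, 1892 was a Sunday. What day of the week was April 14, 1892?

Count forward from the earlier date (April 14, 1892) to the later (September 4, 1892):
April 1892: 30 − 14 = 16 days remain.
Then May (31), June (30), July (31), August (31): 31 + 30 + 31 + 31 = 123 days.
September 1–4, 1892: 4 days.
Total: 16 + 123 + 4 = 143 days.
143 mod 7 = 3, so 3 days before Sunday is Thursday.

Thursday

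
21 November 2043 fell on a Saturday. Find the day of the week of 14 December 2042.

Count forward from the earlier date (December 14, 2042) to the later (November 21, 2043):
December 2042: 31 − 14 = 17 days remain.
Then 10 full months totalling 304 days.
November 1–21, 2043: 21 days.
Total: 17 + 304 + 21 = 342 days.
342 mod 7 = 6, so 6 days before Saturday is Sunday.

Sunday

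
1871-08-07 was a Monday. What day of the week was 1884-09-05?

Friday

From August 7, 1871 to August 7, 1884: 13 years, of which 4 contain a Feb 29 — 9×365 + 4×366 = 4749 days.
August 1884: 31 − 7 = 24 days remain.
September 1–5, 1884: 5 days.
Residual: 29 days.
Total: 4778 days.
4778 mod 7 = 4, so 4 days after Monday is Friday.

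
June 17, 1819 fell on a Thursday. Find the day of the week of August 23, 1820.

June 17, 1819 → June 17, 1820: 366 days (1820 is a leap year).
June 1820: 30 − 17 = 13 days remain.
Then July (31): 31 days.
August 1–23, 1820: 23 days.
Residual: 67 days.
Total: 433 days.
433 mod 7 = 6, so 6 days after Thursday is Wednesday.

Wednesday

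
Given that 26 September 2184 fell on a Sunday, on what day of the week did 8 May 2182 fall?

Count forward from the earlier date (May 8, 2182) to the later (September 26, 2184):
May 8, 2182 → May 8, 2183: 365 days.
May 8, 2183 → May 8, 2184: 366 days (2184 is a leap year).
May 2184: 31 − 8 = 23 days remain.
Then June (30), July (31), August (31): 30 + 31 + 31 = 92 days.
September 1–26, 2184: 26 days.
Residual: 141 days.
Total: 872 days.
872 mod 7 = 4, so 4 days before Sunday is Wednesday.

Wednesday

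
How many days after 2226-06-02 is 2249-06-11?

8410

Day-of-year of June 2, 2226: 153.
Day-of-year of June 11, 2249: 162.
2226 has 365 days, so 365 − 153 = 212 days remain in 2226.
Full years 2227–2248: 16 common + 6 leap = 16×365 + 6×366 = 8036 days.
Total: 212 + 8036 + 162 = 8410 days.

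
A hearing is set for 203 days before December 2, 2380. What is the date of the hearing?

May 13, 2380

Count 203 days before December 2, 2380:
May 2380: 31 − 13 = 18 days remain.
Then June (30), July (31), August (31), September (30), October (31), November (30): 30 + 31 + 31 + 30 + 31 + 30 = 183 days.
December 1–2, 2380: 2 days.
Total: 18 + 183 + 2 = 203 days.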